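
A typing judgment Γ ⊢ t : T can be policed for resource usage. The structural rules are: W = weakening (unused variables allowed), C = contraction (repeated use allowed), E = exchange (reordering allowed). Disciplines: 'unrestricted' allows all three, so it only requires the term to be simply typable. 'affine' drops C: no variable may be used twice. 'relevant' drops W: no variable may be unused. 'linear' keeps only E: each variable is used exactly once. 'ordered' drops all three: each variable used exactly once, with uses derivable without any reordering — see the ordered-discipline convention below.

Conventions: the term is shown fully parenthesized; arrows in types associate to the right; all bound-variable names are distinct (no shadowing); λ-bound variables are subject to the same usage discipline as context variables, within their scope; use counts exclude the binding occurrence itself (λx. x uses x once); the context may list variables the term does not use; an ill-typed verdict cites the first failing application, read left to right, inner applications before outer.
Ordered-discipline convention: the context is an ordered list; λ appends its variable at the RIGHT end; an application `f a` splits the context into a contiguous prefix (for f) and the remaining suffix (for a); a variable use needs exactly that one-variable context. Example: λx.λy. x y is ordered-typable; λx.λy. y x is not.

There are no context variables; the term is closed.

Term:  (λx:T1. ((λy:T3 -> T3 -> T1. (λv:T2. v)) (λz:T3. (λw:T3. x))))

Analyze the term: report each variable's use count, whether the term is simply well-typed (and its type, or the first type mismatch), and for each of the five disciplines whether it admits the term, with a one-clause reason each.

counts: x (λ-bound): 1×; y (λ-bound): 0×; v (λ-bound): 1×; z (λ-bound): 0×; w (λ-bound): 0×
order of uses: v, x
typing: well-typed — term : T1 -> T2 -> T2
ordered: ✗, unused: y, z, w — weakening required
linear: ✗, unused: y, z, w — weakening required
affine: ✓, at most one use each (x, y, v, z, w)
relevant: ✗, unused: y, z, w — weakening required
unrestricted: ✓, well-typed at T1 -> T2 -> T2; no restrictions here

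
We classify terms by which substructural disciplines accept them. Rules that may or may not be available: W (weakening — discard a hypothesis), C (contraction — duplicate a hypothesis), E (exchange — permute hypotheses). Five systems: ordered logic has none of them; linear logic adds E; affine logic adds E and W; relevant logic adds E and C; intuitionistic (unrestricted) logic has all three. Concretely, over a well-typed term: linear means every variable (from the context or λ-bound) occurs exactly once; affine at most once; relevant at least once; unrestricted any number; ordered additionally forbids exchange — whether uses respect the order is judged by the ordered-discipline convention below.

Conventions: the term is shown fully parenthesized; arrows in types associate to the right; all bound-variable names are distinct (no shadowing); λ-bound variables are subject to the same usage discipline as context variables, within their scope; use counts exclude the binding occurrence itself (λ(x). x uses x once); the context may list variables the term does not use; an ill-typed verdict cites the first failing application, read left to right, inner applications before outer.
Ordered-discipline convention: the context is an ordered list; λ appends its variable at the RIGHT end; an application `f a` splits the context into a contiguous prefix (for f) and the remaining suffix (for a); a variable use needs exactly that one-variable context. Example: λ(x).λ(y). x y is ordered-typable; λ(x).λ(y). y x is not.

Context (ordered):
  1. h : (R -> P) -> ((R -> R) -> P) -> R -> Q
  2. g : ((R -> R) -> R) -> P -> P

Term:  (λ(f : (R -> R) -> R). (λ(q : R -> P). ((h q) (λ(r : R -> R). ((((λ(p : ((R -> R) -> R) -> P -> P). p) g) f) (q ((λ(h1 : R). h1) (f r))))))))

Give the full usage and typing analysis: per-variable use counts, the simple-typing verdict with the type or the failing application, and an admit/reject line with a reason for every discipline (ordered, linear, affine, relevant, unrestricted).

variable uses: h: 1×, g: 1×, f (bound): 2×, q (bound): 2×, r (bound): 1×, p (bound): 1×, h1 (bound): 1×
use order (left to right): h, q, p, g, f, q, h1, f, r
typing: ✓ — ((R -> R) -> R) -> (R -> P) -> R -> Q
ordered: ✗, f ×2, q ×2 used more than once (contraction)
linear: ✗, f ×2, q ×2 used more than once (contraction)
affine: ✗, f ×2, q ×2 used more than once (contraction)
relevant: ✓, none of h, g, f, q, r, p, h1 goes unused
unrestricted: ✓, well-typed at ((R -> R) -> R) -> (R -> P) -> R -> Q; no restrictions here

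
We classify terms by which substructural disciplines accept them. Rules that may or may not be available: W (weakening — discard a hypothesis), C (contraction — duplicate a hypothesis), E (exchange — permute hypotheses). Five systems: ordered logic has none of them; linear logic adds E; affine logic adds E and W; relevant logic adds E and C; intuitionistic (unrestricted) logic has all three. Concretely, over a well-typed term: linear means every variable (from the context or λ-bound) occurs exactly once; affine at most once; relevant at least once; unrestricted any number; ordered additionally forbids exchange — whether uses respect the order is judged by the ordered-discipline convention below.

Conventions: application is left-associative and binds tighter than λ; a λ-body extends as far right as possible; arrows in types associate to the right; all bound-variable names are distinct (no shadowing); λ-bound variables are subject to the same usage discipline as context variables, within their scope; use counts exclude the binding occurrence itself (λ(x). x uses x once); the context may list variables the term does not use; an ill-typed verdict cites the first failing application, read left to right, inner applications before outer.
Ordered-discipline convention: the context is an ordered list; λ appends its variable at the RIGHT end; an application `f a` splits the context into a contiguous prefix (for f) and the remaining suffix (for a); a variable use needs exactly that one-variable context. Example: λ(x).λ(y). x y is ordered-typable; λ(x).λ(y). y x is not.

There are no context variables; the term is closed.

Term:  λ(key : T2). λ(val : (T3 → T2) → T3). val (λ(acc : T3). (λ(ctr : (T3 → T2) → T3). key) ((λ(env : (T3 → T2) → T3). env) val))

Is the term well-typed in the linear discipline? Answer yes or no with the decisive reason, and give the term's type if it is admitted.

no — repeated use of val ×2; acc, ctr left unused
usage: key (bound): 1×; val (bound): 2×; acc (bound): 0×; ctr (bound): 0×; env (bound): 1×
uses in reading order: val, key, env, val
typing: the term checks, with type T2 → ((T3 → T2) → T3) → T3
across the five disciplines: ordered ✗, linear ✗, affine ✗, relevant ✗, unrestricted ✓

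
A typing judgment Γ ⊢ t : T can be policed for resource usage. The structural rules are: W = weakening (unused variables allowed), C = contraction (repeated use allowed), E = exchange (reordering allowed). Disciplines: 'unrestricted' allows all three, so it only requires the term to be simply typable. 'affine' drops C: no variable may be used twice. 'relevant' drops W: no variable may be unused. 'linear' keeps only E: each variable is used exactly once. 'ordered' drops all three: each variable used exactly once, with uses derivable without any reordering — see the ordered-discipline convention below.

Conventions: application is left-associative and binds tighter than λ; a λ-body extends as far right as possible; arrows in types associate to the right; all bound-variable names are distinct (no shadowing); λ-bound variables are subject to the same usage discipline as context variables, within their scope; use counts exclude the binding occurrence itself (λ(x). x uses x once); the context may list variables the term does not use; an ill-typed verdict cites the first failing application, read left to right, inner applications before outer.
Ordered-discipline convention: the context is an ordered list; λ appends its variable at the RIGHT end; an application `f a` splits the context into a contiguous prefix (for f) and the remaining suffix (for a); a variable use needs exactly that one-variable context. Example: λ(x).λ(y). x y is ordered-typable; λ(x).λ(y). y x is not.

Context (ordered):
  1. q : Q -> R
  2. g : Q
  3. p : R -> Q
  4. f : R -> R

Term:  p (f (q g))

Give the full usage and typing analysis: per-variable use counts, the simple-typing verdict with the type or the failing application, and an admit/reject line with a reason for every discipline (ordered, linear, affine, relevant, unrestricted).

variable uses: q: 1; g: 1; p: 1; f: 1
use order (left to right): p, f, q, g
typing: ✓ — Q
ordered: ✗ — no contiguous prefix/suffix split fits p, f, q, g
linear: ✓ — q, g, p, f: one use apiece
affine: ✓ — at most one use each (q, g, p, f)
relevant: ✓ — q, g, p, f: all used, weakening unneeded
unrestricted: ✓ — well-typed at Q; no restrictions here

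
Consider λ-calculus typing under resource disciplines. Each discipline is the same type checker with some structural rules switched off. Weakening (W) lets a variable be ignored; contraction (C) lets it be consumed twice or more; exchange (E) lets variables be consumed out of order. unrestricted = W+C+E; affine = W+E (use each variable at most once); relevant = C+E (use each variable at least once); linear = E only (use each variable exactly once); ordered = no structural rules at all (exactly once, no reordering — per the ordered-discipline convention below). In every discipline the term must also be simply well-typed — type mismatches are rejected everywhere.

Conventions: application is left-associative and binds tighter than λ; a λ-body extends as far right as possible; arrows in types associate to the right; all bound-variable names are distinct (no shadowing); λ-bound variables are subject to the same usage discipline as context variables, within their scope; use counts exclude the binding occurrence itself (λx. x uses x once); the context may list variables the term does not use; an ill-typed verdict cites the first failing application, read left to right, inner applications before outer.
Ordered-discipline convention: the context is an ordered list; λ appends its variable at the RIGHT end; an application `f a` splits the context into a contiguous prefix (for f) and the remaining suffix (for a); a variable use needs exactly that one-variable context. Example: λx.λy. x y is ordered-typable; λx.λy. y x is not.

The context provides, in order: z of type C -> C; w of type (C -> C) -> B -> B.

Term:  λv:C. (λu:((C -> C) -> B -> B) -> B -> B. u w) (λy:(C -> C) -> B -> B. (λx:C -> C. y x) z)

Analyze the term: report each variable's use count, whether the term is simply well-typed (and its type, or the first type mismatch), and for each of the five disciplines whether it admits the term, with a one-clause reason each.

use counts: z=1; w=1; v [bound]=0; u [bound]=1; y [bound]=1; x [bound]=1
uses in reading order: u, w, y, x, z
typing: well-typed — term : C -> B -> B
ordered: ✗ — unused: v — weakening required
linear: ✗ — unused: v — weakening required
affine: ✓ — z, w, v, u, y, x: no repeats, contraction unneeded
relevant: ✗ — unused: v — weakening required
unrestricted: ✓ — well-typed at C -> B -> B; no restrictions here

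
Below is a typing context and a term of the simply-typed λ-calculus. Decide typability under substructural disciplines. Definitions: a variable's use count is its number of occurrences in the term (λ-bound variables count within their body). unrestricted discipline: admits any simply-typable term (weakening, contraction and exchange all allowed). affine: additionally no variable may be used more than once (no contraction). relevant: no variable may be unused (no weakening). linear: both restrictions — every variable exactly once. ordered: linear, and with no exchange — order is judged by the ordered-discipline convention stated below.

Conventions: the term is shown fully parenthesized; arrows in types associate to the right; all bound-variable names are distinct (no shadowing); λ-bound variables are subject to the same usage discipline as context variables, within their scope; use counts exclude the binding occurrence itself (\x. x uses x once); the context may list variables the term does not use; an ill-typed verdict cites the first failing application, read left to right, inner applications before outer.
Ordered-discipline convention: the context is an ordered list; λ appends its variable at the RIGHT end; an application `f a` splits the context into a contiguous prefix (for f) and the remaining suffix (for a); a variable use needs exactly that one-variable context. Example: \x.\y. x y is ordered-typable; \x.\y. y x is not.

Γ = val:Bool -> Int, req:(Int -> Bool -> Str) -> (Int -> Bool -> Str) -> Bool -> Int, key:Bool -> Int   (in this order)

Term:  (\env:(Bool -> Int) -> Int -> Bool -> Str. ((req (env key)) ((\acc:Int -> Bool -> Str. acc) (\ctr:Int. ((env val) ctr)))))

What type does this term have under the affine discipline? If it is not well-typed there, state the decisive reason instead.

not well-typed under affine — env ×2 used more than once (contraction)
use counts: val ×1, req ×1, key ×1, env (bound) ×2, acc (bound) ×1, ctr (bound) ×1
order of uses: req, env, key, acc, env, val, ctr
typing: well-typed — term : ((Bool -> Int) -> Int -> Bool -> Str) -> Bool -> Int
all disciplines: ordered ✗; linear ✗; affine ✗; relevant ✓; unrestricted ✓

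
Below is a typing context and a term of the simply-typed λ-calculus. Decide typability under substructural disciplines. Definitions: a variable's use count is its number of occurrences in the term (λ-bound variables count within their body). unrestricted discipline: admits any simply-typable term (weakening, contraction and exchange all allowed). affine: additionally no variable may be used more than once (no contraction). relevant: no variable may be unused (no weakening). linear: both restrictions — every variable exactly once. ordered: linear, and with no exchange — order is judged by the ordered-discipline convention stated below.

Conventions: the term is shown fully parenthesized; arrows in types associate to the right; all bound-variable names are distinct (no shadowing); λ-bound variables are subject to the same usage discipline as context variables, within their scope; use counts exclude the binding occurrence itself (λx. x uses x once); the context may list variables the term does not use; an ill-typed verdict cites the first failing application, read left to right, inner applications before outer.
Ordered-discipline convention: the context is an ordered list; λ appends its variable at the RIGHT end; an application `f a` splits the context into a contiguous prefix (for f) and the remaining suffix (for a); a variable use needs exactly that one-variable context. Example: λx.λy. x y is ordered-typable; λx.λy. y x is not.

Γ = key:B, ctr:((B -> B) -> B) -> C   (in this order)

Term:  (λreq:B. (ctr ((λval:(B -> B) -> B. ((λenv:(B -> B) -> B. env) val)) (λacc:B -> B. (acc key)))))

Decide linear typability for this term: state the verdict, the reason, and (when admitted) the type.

no — unused: req — weakening required
counts: key ×1, ctr ×1, req (λ-bound) ×0, val (λ-bound) ×1, env (λ-bound) ×1, acc (λ-bound) ×1
uses in reading order: ctr, env, val, acc, key
typing: well-typed — term : B -> C
summary: ordered ✗ · linear ✗ · affine ✓ · relevant ✗ · unrestricted ✓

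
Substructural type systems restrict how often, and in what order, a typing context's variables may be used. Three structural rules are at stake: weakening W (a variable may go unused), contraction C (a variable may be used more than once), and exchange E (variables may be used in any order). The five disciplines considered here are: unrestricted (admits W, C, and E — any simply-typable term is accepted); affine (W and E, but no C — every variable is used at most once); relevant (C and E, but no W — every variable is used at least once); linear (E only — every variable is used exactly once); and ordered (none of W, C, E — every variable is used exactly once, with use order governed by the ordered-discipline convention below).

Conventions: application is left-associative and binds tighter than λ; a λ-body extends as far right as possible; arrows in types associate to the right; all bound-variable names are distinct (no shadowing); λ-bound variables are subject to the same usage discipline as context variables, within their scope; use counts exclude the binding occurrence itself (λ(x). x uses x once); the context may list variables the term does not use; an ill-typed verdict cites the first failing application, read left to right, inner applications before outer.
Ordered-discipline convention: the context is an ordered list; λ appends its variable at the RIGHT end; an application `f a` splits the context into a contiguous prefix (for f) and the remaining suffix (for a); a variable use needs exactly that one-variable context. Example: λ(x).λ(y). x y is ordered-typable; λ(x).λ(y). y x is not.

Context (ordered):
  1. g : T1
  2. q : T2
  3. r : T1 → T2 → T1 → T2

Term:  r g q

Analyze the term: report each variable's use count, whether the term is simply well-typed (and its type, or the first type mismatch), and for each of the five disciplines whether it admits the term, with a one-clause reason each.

usage: g: 1, q: 1, r: 1
left-to-right use order: r, g, q
typing: well-typed at T1 → T2
ordered: ✗, needs exchange: uses follow r, g, q
linear: ✓, each of g, q, r used exactly once
affine: ✓, no duplicate uses among g, q, r
relevant: ✓, every one of g, q, r appears
unrestricted: ✓, well-typed at T1 → T2; no restrictions here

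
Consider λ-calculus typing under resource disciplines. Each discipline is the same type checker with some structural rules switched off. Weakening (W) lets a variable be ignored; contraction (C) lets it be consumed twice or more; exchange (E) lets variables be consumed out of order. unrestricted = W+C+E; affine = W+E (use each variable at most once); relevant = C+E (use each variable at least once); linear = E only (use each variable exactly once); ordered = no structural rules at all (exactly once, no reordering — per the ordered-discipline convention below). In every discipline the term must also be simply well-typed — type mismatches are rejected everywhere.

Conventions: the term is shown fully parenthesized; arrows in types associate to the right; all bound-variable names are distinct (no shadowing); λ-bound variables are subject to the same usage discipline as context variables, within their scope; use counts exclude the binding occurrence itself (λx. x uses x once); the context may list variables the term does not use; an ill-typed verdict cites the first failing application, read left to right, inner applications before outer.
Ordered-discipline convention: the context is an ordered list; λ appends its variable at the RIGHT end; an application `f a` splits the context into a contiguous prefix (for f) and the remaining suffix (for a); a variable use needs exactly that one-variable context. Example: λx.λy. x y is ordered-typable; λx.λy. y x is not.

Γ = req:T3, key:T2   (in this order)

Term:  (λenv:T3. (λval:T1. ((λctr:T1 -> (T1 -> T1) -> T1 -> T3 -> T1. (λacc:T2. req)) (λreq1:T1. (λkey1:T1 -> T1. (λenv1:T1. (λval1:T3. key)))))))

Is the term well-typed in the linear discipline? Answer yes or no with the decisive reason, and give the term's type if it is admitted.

no — the type mismatch rejects it
variable uses: req: 1, key: 1, env (λ-bound): 0, val (λ-bound): 0, ctr (λ-bound): 0, acc (λ-bound): 0, req1 (λ-bound): 0, key1 (λ-bound): 0, env1 (λ-bound): 0, val1 (λ-bound): 0
uses in reading order: req, key
typing: ill-typed: an argument T1 -> (T1 -> T1) -> T1 -> T3 -> T2 mismatches the expected T1 -> (T1 -> T1) -> T1 -> T3 -> T1
across the five disciplines: ordered ✗ | linear ✗ | affine ✗ | relevant ✗ | unrestricted ✗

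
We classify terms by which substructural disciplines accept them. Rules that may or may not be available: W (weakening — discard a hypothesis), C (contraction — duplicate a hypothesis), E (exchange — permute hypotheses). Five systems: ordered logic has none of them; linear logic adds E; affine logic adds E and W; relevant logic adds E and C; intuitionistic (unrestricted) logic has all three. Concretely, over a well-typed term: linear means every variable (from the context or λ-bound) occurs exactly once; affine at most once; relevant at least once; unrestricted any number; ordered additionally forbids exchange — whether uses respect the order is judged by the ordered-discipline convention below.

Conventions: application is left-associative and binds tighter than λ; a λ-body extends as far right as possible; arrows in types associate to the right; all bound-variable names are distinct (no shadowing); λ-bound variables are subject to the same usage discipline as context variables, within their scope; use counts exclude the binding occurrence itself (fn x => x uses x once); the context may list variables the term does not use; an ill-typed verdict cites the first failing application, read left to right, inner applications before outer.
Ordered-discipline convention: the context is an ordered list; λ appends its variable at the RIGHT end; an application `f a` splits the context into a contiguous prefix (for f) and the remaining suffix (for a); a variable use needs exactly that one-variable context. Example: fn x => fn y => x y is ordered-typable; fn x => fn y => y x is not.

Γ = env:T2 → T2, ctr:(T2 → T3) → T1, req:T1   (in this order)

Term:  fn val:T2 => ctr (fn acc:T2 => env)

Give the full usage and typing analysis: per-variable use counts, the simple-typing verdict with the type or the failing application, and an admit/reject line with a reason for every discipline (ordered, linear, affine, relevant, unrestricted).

use counts: env: 1, ctr: 1, req: 0, val [bound]: 0, acc [bound]: 0
uses in reading order: ctr, env
typing: ill-typed: a function awaiting T2 → T3 gets T2 → T2 → T2
ordered: ✗, fails simple typing
linear: ✗, a type mismatch blocks all five
affine: ✗, the type mismatch rejects it
relevant: ✗, not simply typable
unrestricted: ✗, fails simple typing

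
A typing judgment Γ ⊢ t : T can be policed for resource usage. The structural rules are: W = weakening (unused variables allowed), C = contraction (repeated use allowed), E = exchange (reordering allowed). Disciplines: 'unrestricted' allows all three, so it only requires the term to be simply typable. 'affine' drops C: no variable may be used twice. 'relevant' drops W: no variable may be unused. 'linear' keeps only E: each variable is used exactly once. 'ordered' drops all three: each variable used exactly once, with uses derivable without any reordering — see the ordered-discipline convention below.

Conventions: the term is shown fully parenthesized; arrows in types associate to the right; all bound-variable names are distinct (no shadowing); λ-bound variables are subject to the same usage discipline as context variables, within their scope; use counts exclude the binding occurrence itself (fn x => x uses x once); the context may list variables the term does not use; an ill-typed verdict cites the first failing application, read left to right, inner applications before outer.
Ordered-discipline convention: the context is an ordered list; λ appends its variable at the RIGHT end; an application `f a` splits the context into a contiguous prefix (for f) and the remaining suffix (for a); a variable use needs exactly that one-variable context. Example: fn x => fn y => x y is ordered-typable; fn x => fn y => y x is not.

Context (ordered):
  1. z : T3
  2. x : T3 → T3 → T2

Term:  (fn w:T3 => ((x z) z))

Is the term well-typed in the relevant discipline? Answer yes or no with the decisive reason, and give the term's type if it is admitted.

no — needs weakening: w unused
usage: z ×2; x ×1; w [bound] ×0
use order (left to right): x, z, z
typing: well-typed — term : T3 → T2
per-discipline verdicts: ordered ✗; linear ✗; affine ✗; relevant ✗; unrestricted ✓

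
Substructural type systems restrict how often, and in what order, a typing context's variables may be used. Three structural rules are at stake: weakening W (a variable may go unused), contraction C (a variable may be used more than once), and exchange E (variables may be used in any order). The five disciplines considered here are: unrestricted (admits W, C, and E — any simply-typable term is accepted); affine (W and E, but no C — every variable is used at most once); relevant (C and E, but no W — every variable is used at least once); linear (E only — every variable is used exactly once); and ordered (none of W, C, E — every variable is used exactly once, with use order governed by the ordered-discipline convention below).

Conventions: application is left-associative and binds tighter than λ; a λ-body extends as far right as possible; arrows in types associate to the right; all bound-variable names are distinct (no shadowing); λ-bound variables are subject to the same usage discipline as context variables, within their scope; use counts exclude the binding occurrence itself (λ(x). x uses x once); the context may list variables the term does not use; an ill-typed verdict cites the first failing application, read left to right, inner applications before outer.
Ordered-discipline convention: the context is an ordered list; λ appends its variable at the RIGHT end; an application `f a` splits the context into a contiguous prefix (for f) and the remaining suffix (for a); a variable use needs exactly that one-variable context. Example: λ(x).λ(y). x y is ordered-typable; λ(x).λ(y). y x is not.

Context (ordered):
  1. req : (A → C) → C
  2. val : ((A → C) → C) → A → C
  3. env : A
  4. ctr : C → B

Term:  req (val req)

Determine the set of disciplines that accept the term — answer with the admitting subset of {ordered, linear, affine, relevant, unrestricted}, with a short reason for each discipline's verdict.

admitting disciplines: unrestricted
usage: req ×2; val ×1; env ×0; ctr ×0
uses in reading order: req, val, req
typing: well-typed at C
ordered ✗ (uses contraction: req ×2; unused: env, ctr — weakening required)
linear ✗ (uses contraction: req ×2; unused: env, ctr — weakening required)
affine ✗ (uses contraction: req ×2)
relevant ✗ (unused: env, ctr — weakening required)
unrestricted ✓ (simply typable at C; W, C, E all held)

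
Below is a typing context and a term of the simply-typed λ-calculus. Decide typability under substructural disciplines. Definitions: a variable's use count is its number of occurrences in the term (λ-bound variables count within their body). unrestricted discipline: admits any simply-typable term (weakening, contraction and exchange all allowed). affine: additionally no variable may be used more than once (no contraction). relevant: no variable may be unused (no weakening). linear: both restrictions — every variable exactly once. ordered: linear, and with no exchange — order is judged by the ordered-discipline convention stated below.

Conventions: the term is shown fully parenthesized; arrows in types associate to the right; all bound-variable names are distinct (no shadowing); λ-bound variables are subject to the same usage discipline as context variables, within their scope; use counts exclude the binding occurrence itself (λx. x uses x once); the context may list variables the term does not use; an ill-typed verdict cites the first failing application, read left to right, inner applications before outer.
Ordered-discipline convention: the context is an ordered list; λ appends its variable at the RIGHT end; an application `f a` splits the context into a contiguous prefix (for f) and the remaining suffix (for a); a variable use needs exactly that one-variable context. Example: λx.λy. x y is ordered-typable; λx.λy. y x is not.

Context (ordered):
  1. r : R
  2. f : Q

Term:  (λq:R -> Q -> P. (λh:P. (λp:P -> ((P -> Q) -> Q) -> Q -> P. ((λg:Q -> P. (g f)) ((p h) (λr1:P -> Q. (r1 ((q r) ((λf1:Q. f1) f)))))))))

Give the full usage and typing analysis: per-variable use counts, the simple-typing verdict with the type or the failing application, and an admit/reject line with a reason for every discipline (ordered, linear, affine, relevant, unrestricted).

usage: r=1; f=2; q (λ-bound)=1; h (λ-bound)=1; p (λ-bound)=1; g (λ-bound)=1; r1 (λ-bound)=1; f1 (λ-bound)=1
use order (left to right): g, f, p, h, r1, q, r, f1, f
typing: the term checks, with type (R -> Q -> P) -> P -> (P -> ((P -> Q) -> Q) -> Q -> P) -> P
ordered: ✗ — f ×2 used more than once (contraction)
linear: ✗ — f ×2 used more than once (contraction)
affine: ✗ — f ×2 used more than once (contraction)
relevant: ✓ — r, f, q, h, p, g, r1, f1: all used, weakening unneeded
unrestricted: ✓ — typability at (R -> Q -> P) -> P -> (P -> ((P -> Q) -> Q) -> Q -> P) -> P is all that's needed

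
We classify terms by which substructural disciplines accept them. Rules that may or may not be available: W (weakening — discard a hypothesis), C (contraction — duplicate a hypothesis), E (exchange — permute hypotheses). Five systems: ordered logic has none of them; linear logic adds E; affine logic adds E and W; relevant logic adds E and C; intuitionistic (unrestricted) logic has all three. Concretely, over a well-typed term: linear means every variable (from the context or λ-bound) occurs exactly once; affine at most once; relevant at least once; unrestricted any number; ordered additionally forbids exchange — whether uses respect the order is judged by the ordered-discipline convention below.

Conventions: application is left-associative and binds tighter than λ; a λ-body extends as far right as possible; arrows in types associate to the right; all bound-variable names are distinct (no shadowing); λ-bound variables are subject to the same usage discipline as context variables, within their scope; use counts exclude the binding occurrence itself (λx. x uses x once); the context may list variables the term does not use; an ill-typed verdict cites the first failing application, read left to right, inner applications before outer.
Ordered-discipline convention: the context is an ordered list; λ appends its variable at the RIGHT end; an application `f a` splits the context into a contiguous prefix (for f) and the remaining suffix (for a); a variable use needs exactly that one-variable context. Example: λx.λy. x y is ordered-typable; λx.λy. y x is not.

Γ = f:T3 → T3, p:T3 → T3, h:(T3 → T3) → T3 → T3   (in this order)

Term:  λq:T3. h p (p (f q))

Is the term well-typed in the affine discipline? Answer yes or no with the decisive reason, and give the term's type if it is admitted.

no — p ×2 used more than once (contraction)
usage: f: 1; p: 2; h: 1; q (λ-bound): 1
left-to-right use order: h, p, p, f, q
typing: the term checks, with type T3 → T3
across the five disciplines: ordered ✗, linear ✗, affine ✗, relevant ✓, unrestricted ✓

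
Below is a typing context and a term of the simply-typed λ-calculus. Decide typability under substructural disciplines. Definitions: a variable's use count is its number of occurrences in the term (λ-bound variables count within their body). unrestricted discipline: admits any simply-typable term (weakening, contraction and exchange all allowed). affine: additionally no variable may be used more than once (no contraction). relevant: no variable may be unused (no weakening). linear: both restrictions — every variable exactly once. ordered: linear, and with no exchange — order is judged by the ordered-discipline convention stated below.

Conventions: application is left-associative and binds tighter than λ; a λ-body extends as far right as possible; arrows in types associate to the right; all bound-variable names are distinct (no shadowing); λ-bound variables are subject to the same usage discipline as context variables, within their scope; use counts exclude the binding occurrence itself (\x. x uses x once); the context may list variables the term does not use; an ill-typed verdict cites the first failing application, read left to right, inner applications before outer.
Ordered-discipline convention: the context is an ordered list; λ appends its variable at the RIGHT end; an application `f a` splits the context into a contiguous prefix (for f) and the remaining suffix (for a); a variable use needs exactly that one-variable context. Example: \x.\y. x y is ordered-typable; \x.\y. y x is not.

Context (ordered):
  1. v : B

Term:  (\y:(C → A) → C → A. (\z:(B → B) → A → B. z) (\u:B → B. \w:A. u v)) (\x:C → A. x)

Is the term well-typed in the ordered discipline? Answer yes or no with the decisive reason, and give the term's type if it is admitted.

no — needs weakening: y, w unused
variable uses: v ×1; y (bound) ×0; z (bound) ×1; u (bound) ×1; w (bound) ×0; x (bound) ×1
left-to-right use order: z, u, v, x
typing: well-typed — term : (B → B) → A → B
per-discipline verdicts: ordered ✗; linear ✗; affine ✓; relevant ✗; unrestricted ✓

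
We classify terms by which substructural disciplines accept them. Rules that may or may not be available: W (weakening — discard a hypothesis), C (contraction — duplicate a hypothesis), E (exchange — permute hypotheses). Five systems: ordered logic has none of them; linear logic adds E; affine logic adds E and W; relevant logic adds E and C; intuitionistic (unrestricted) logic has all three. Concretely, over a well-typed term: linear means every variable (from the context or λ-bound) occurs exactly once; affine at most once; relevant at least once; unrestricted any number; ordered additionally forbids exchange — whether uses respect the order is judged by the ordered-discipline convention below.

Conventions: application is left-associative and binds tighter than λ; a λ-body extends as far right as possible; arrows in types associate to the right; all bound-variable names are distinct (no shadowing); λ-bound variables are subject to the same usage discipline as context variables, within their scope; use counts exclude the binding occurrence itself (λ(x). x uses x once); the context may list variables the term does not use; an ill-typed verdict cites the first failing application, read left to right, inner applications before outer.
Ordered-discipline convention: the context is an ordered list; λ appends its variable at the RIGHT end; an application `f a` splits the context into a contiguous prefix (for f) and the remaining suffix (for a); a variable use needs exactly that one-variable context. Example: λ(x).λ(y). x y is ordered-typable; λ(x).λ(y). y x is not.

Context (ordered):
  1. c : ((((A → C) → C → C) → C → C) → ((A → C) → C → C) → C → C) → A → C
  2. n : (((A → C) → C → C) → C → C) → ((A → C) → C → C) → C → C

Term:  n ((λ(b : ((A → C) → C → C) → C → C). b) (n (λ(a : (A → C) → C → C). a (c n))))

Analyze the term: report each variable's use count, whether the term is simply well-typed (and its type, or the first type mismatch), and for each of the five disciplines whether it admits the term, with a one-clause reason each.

variable uses: c: 1×; n: 3×; b (bound): 1×; a (bound): 1×
uses in reading order: n, b, n, a, c, n
typing: well-typed — term : ((A → C) → C → C) → C → C
ordered: ✗ — uses contraction: n ×3
linear: ✗ — uses contraction: n ×3
affine: ✗ — uses contraction: n ×3
relevant: ✓ — none of c, n, b, a goes unused
unrestricted: ✓ — simply typable at ((A → C) → C → C) → C → C; W, C, E all held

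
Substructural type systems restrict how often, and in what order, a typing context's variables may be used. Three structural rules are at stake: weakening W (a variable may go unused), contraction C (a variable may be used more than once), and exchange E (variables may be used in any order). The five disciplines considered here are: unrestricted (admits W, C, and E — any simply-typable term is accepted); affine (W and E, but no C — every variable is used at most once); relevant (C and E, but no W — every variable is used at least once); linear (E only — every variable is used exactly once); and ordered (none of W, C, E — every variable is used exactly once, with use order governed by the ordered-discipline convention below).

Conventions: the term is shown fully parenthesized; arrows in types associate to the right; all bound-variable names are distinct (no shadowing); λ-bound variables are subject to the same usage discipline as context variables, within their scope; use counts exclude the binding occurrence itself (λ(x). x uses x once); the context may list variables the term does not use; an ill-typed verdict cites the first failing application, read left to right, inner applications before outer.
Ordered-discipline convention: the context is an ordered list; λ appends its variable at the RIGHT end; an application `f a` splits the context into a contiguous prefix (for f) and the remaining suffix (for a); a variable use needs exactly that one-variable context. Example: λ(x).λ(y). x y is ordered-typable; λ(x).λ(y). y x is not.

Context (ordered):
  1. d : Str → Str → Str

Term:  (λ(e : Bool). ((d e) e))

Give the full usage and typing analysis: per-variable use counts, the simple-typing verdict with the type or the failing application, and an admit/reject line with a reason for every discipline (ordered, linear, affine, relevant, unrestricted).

counts: d: 1, e (bound): 2
order of uses: d, e, e
typing: ill-typed: a function awaiting Str gets Bool
ordered ✗ (not simply typable)
linear ✗ (fails simple typing)
affine ✗ (a type mismatch blocks all five)
relevant ✗ (the type mismatch rejects it)
unrestricted ✗ (not simply typable)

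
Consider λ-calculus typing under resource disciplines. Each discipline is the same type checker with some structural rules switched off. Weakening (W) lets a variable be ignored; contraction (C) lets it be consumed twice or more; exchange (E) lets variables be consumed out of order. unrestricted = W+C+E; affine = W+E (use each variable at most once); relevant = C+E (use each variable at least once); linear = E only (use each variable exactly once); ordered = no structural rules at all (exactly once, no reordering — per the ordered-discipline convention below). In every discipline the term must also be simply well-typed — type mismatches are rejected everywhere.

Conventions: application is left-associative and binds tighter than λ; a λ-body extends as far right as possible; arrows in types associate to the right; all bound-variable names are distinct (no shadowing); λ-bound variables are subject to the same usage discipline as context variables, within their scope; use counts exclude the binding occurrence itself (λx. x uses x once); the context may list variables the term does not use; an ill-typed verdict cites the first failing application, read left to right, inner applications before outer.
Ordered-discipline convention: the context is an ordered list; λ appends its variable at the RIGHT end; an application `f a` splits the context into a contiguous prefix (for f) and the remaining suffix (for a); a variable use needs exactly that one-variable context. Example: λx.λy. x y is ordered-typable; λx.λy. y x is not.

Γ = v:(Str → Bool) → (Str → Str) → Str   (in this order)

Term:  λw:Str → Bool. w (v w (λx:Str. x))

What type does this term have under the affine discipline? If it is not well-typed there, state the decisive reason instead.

not well-typed under affine — uses contraction: w ×2
use counts: v=1, w (bound)=2, x (bound)=1
uses in reading order: w, v, w, x
typing: well-typed — term : (Str → Bool) → Bool
all disciplines: ordered ✗; linear ✗; affine ✗; relevant ✓; unrestricted ✓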